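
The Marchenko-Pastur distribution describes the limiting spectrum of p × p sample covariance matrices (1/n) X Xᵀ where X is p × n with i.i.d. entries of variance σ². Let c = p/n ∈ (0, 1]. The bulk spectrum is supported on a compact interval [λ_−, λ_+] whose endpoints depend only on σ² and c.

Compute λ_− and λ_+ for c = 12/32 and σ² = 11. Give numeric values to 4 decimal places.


c = 12/32 = 0.375000; √c = 0.612372.
λ_− = σ² (1 − √c)² = 11 · (1 − 0.612372)² = 11 · (0.387628)² = 1.652806.
λ_+ = σ² (1 + √c)² = 11 · (1 + 0.612372)² = 11 · (1.612372)² = 28.597194.

Rounded to 4 decimal places: λ_− ≈ 1.6528, λ_+ ≈ 28.5972.


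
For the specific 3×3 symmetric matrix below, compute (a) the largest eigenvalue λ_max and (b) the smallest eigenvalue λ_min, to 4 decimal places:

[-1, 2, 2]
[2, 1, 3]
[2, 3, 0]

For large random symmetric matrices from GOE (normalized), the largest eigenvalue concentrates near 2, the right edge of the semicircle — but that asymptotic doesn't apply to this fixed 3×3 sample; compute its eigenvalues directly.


Since M is real symmetric, all three eigenvalues are real; they are the roots of det(λI − M) = λ³ − (tr M) λ² + s λ − det M, where s is the sum of the principal 2×2 minors.
tr M = -1 + 1 + 0 = 0.
s = ((-1)·1 − 2²) + ((-1)·0 − 2²) + (1·0 − 3²) = -5 + (-4) + (-9) = -18.
det M (expand along row 1) = (-1)·(-9) − 2·(-6) + 2·4 = 29.
Characteristic polynomial: λ³ − 18λ − 29 = 0.
Substitute λ = y + (tr M)/3 = y + 0.000000 to remove the quadratic term: y³ + p·y + q = 0 with p = s − (tr M)²/3 = -18.000000 and q = −2(tr M)³/27 + (tr M)·s/3 − det M = -29.000000.
Three real roots ⇒ use the trigonometric (Viète) form: r = 2√(−p/3) = 4.898979, φ = arccos(3q/(p·r)) = arccos(0.986600) = 0.163890 rad.
y_k = r·cos(φ/3 − 2πk/3) for k = 0, 1, 2 gives y = 4.891671, -2.214175, -2.677496.
λ_k = y_k + 0.000000 gives λ = 4.8917, -2.2142, -2.6775 (check: the sum is 0.0000 = tr M).

Hence λ_max = 4.8917 and λ_min = -2.6775.


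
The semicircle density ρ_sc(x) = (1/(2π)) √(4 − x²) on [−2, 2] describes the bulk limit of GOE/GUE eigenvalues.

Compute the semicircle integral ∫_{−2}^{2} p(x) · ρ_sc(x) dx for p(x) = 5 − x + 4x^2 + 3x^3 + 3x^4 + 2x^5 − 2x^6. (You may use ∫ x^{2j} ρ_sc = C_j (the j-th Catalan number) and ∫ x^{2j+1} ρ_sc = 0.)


Write p(x) = Σ a_i x^i, split into monomials and integrate each against ρ_sc separately.
Using ∫ x^{2j} ρ_sc = C_j = (1/(j+1)) C(2j, j) (Catalan numbers) and ∫ x^{2j+1} ρ_sc = 0 (odd monomials vanish by symmetry):
  i = 0 (even): a_0 · C_{0} = 5 · 1 = 5
  i = 1 (odd): ∫ x^1 ρ_sc = 0 (vanishes)
  i = 2 (even): a_2 · C_{1} = 4 · 1 = 4
  i = 3 (odd): ∫ x^3 ρ_sc = 0 (vanishes)
  i = 4 (even): a_4 · C_{2} = 3 · 2 = 6
  i = 5 (odd): ∫ x^5 ρ_sc = 0 (vanishes)
  i = 6 (even): a_6 · C_{3} = -2 · 5 = -10

Summing the contributions: ∫_{−2}^{2} p(x) ρ_sc(x) dx = 5 + 4 + 6 + (-10) = 5.


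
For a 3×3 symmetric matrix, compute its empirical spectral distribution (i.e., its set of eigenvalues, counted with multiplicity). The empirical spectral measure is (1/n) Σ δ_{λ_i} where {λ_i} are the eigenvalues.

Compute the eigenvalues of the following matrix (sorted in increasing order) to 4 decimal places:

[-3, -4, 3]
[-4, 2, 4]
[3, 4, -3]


Since M is real symmetric, all three eigenvalues are real; they are the roots of det(λI − M) = λ³ − (tr M) λ² + s λ − det M, where s is the sum of the principal 2×2 minors.
tr M = -3 + 2 + (-3) = -4.
s = ((-3)·2 − (-4)²) + ((-3)·(-3) − 3²) + (2·(-3) − 4²) = -22 + 0 + (-22) = -44.
det M (expand along row 1) = (-3)·(-22) − (-4)·0 + 3·(-22) = 0.
Characteristic polynomial: λ³ + 4λ² − 44λ = 0.
Substitute λ = y + (tr M)/3 = y − 1.333333 to remove the quadratic term: y³ + p·y + q = 0 with p = s − (tr M)²/3 = -49.333333 and q = −2(tr M)³/27 + (tr M)·s/3 − det M = 63.407407.
Three real roots ⇒ use the trigonometric (Viète) form: r = 2√(−p/3) = 8.110350, φ = arccos(3q/(p·r)) = arccos(-0.475424) = 2.066242 rad.
y_k = r·cos(φ/3 − 2πk/3) for k = 0, 1, 2 gives y = 6.261537, 1.333333, -7.594870.
λ_k = y_k − 1.333333 gives λ = 4.9282, 0.0000, -8.9282 (check: the sum is -4.0000 = tr M).

Eigenvalues sorted in increasing order: [-8.9282, 0.0000, 4.9282].


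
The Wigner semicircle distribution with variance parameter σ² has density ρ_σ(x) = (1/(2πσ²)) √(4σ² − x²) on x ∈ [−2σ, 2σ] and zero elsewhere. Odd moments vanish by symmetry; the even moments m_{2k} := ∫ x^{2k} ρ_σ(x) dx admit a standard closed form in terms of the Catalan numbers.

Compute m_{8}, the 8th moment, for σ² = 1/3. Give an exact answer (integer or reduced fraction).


By the scaled semicircle moment identity, m_{2k} = σ^{2k} · C_k with k = 4.
C_4 = (1/(k+1)) · C(2k, k) = (1/5) · C(8, 4) = (1/5) · 70 = 14.
σ^{2k} = (σ²)^k = (1/3)^4 = 1/81.

Therefore m_{8} = σ^{8} · C_4 = (1/81) · 14 = 14/81.


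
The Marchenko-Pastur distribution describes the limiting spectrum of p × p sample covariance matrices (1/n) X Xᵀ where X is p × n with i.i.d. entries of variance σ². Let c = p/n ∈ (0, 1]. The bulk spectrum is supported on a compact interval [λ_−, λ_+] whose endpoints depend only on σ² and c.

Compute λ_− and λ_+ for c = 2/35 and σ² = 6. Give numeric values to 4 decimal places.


c = 2/35 = 0.057143; √c = 0.239046.
λ_− = σ² (1 − √c)² = 6 · (1 − 0.239046)² = 6 · (0.760954)² = 3.474308.
λ_+ = σ² (1 + √c)² = 6 · (1 + 0.239046)² = 6 · (1.239046)² = 9.211406.

Rounded to 4 decimal places: λ_− ≈ 3.4743, λ_+ ≈ 9.2114.


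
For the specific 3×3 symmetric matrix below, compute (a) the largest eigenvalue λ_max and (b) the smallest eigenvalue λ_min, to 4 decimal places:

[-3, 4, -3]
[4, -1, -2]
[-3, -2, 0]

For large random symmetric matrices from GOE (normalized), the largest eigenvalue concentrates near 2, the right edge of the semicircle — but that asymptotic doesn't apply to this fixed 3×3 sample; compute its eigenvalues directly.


Since M is real symmetric, all three eigenvalues are real; they are the roots of det(λI − M) = λ³ − (tr M) λ² + s λ − det M, where s is the sum of the principal 2×2 minors.
tr M = -3 + (-1) + 0 = -4.
s = ((-3)·(-1) − 4²) + ((-3)·0 − (-3)²) + ((-1)·0 − (-2)²) = -13 + (-9) + (-4) = -26.
det M (expand along row 1) = (-3)·(-4) − 4·(-6) + (-3)·(-11) = 69.
Characteristic polynomial: λ³ + 4λ² − 26λ − 69 = 0.
Substitute λ = y + (tr M)/3 = y − 1.333333 to remove the quadratic term: y³ + p·y + q = 0 with p = s − (tr M)²/3 = -31.333333 and q = −2(tr M)³/27 + (tr M)·s/3 − det M = -29.592593.
Three real roots ⇒ use the trigonometric (Viète) form: r = 2√(−p/3) = 6.463573, φ = arccos(3q/(p·r)) = arccos(0.438354) = 1.117030 rad.
y_k = r·cos(φ/3 − 2πk/3) for k = 0, 1, 2 gives y = 6.020672, -0.973928, -5.046745.
λ_k = y_k − 1.333333 gives λ = 4.6873, -2.3073, -6.3801 (check: the sum is -4.0000 = tr M).

Hence λ_max = 4.6873 and λ_min = -6.3801.


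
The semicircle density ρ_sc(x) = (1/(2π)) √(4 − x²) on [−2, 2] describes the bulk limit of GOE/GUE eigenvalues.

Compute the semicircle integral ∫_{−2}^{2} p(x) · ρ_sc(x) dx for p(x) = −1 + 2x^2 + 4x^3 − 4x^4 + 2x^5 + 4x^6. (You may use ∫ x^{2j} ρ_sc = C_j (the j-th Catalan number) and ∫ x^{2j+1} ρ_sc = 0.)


Write p(x) = Σ a_i x^i, split into monomials and integrate each against ρ_sc separately.
Using ∫ x^{2j} ρ_sc = C_j = (1/(j+1)) C(2j, j) (Catalan numbers) and ∫ x^{2j+1} ρ_sc = 0 (odd monomials vanish by symmetry):
  i = 0 (even): a_0 · C_{0} = -1 · 1 = -1
  i = 2 (even): a_2 · C_{1} = 2 · 1 = 2
  i = 3 (odd): ∫ x^3 ρ_sc = 0 (vanishes)
  i = 4 (even): a_4 · C_{2} = -4 · 2 = -8
  i = 5 (odd): ∫ x^5 ρ_sc = 0 (vanishes)
  i = 6 (even): a_6 · C_{3} = 4 · 5 = 20

Summing the contributions: ∫_{−2}^{2} p(x) ρ_sc(x) dx = (-1) + 2 + (-8) + 20 = 13.


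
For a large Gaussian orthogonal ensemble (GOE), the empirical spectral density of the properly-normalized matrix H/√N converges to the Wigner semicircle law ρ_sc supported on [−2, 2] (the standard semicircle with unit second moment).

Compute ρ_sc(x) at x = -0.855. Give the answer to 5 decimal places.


ρ_sc(x) = (1/(2π)) √(4 − x²). With x = -0.855:
  4 − x² = 4 − (-0.855)² = 4 − 0.731025 = 3.268975.
  √(4 − x²) = 1.808031.
  1/(2π) = 0.159155.
  ρ_sc(-0.855) = 0.159155 · 1.808031 = 0.287757.

Rounded to 5 decimal places: ρ_sc(-0.855) ≈ 0.28776.


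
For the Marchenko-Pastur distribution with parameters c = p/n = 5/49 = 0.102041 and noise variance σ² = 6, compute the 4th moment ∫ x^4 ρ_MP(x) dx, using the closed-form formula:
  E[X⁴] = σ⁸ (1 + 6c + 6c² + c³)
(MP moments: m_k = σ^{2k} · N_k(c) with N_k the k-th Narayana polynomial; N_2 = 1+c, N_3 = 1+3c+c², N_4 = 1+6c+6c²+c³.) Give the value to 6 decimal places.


E[X⁴] = σ⁸ (1 + 6c + 6c² + c³) (fourth MP moment). With σ² = 6 (so σ⁸ = 1296) and c = 5/49 = 0.102041: E[X⁴] = 1296 · (1 + 6·0.102041 + 6·(0.102041)² + (0.102041)³) = 1296 · 1.675781.

So E[X^4] = 2171.812629.


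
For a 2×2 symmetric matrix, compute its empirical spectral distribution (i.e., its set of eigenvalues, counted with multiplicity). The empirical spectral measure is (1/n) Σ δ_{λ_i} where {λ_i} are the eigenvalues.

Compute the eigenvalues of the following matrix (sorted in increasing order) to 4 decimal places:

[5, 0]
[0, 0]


Since M is real symmetric, both eigenvalues are real; they are the roots of det(λI − M) = λ² − (tr M) λ + det M.
tr M = 5 + 0 = 5.
det M = 5·0 − 0² = 0 − 0 = 0.
Characteristic polynomial: λ² − 5λ = 0.
Discriminant Δ = (tr M)² − 4·det M = 25 − 0 = 25; √Δ = 5.000000.
λ = (tr M ± √Δ)/2 = (5 ± 5.000000)/2, giving (tr M − √Δ)/2 = 0.0000 and (tr M + √Δ)/2 = 5.0000.

Eigenvalues sorted in increasing order: [0.0000, 5.0000].


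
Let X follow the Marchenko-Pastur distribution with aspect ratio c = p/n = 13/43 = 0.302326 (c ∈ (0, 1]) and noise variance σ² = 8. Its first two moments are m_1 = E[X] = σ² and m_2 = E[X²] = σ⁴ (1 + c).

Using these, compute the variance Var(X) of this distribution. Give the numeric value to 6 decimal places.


m_1 = E[X] = σ² = 8, so m_1² = 64.
m_2 = E[X²] = σ⁴ (1 + c) = 64 · (1 + 0.302326) = 64 · 1.302326 = 83.348837.
(Note m_2 − m_1² simplifies to c · σ⁴ = 0.302326 · 64.)

Var(X) = m_2 − m_1² = 83.348837 − 64 = 19.348837.


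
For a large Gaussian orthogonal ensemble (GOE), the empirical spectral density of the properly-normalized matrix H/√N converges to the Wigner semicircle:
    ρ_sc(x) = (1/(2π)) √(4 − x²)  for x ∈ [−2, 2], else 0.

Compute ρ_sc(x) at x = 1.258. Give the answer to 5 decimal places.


ρ_sc(x) = (1/(2π)) √(4 − x²). With x = 1.258:
  4 − x² = 4 − (1.258)² = 4 − 1.582564 = 2.417436.
  √(4 − x²) = 1.554811.
  1/(2π) = 0.159155.
  ρ_sc(1.258) = 0.159155 · 1.554811 = 0.247456.

Rounded to 5 decimal places: ρ_sc(1.258) ≈ 0.24746.


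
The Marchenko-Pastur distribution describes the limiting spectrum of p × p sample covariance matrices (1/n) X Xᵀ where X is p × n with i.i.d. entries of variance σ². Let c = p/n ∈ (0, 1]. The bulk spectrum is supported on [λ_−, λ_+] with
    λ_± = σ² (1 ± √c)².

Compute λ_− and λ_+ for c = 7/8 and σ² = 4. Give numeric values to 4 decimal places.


c = 7/8 = 0.875000; √c = 0.935414.
λ_− = σ² (1 − √c)² = 4 · (1 − 0.935414)² = 4 · (0.064586)² = 0.016685.
λ_+ = σ² (1 + √c)² = 4 · (1 + 0.935414)² = 4 · (1.935414)² = 14.983315.

Rounded to 4 decimal places: λ_− ≈ 0.0167, λ_+ ≈ 14.9833.


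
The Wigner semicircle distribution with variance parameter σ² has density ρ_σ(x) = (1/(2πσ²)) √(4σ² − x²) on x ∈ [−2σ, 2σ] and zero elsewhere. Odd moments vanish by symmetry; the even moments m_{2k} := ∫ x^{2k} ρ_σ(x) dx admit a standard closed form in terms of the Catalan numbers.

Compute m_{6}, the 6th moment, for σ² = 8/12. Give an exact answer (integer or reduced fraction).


By the scaled semicircle moment identity, m_{2k} = σ^{2k} · C_k with k = 3.
C_3 = (1/(k+1)) · C(2k, k) = (1/4) · C(6, 3) = (1/4) · 20 = 5.
σ^{2k} = (σ²)^k = (8/12)^3 = 8/27.

Therefore m_{6} = σ^{6} · C_3 = (8/27) · 5 = 40/27.


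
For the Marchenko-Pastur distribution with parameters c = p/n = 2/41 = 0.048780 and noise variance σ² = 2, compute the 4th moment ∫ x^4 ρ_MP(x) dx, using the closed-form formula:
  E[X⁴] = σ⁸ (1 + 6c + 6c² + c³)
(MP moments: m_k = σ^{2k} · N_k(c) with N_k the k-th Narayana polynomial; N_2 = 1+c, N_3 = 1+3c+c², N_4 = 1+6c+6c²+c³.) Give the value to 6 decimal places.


E[X⁴] = σ⁸ (1 + 6c + 6c² + c³) (fourth MP moment). With σ² = 2 (so σ⁸ = 16) and c = 2/41 = 0.048780: E[X⁴] = 16 · (1 + 6·0.048780 + 6·(0.048780)² + (0.048780)³) = 16 · 1.307076.

So E[X^4] = 20.913219.


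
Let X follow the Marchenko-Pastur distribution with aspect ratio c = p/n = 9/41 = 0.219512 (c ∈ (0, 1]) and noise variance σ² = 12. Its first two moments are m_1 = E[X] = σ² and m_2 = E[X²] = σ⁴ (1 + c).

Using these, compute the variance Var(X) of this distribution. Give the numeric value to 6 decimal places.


m_1 = E[X] = σ² = 12, so m_1² = 144.
m_2 = E[X²] = σ⁴ (1 + c) = 144 · (1 + 0.219512) = 144 · 1.219512 = 175.609756.
(Note m_2 − m_1² simplifies to c · σ⁴ = 0.219512 · 144.)

Var(X) = m_2 − m_1² = 175.609756 − 144 = 31.609756.


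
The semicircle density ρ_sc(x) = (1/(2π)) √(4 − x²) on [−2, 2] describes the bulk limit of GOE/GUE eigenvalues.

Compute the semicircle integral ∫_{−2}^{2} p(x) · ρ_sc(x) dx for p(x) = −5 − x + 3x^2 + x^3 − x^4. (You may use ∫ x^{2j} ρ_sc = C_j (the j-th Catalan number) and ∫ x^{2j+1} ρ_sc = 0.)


Write p(x) = Σ a_i x^i, split into monomials and integrate each against ρ_sc separately.
Using ∫ x^{2j} ρ_sc = C_j = (1/(j+1)) C(2j, j) (Catalan numbers) and ∫ x^{2j+1} ρ_sc = 0 (odd monomials vanish by symmetry):
  i = 0 (even): a_0 · C_{0} = -5 · 1 = -5
  i = 1 (odd): ∫ x^1 ρ_sc = 0 (vanishes)
  i = 2 (even): a_2 · C_{1} = 3 · 1 = 3
  i = 3 (odd): ∫ x^3 ρ_sc = 0 (vanishes)
  i = 4 (even): a_4 · C_{2} = -1 · 2 = -2

Summing the contributions: ∫_{−2}^{2} p(x) ρ_sc(x) dx = (-5) + 3 + (-2) = -4.


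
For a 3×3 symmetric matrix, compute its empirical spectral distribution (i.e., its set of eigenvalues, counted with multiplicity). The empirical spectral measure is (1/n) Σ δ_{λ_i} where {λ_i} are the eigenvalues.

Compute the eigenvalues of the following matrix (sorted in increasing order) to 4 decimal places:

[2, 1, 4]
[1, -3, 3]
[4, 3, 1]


Since M is real symmetric, all three eigenvalues are real; they are the roots of det(λI − M) = λ³ − (tr M) λ² + s λ − det M, where s is the sum of the principal 2×2 minors.
tr M = 2 + (-3) + 1 = 0.
s = (2·(-3) − 1²) + (2·1 − 4²) + ((-3)·1 − 3²) = -7 + (-14) + (-12) = -33.
det M (expand along row 1) = 2·(-12) − 1·(-11) + 4·15 = 47.
Characteristic polynomial: λ³ − 33λ − 47 = 0.
Substitute λ = y + (tr M)/3 = y + 0.000000 to remove the quadratic term: y³ + p·y + q = 0 with p = s − (tr M)²/3 = -33.000000 and q = −2(tr M)³/27 + (tr M)·s/3 − det M = -47.000000.
Three real roots ⇒ use the trigonometric (Viète) form: r = 2√(−p/3) = 6.633250, φ = arccos(3q/(p·r)) = arccos(0.644138) = 0.870901 rad.
y_k = r·cos(φ/3 − 2πk/3) for k = 0, 1, 2 gives y = 6.355701, -1.533527, -4.822174.
λ_k = y_k + 0.000000 gives λ = 6.3557, -1.5335, -4.8222 (check: the sum is 0.0000 = tr M).

Eigenvalues sorted in increasing order: [-4.8222, -1.5335, 6.3557].


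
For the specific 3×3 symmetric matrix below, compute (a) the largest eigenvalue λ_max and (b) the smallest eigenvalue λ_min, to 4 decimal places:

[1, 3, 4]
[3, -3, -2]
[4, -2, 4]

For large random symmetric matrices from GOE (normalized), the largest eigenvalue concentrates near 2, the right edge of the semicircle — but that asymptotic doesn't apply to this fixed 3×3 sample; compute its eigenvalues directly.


Since M is real symmetric, all three eigenvalues are real; they are the roots of det(λI − M) = λ³ − (tr M) λ² + s λ − det M, where s is the sum of the principal 2×2 minors.
tr M = 1 + (-3) + 4 = 2.
s = (1·(-3) − 3²) + (1·4 − 4²) + ((-3)·4 − (-2)²) = -12 + (-12) + (-16) = -40.
det M (expand along row 1) = 1·(-16) − 3·20 + 4·6 = -52.
Characteristic polynomial: λ³ − 2λ² − 40λ + 52 = 0.
Substitute λ = y + (tr M)/3 = y + 0.666667 to remove the quadratic term: y³ + p·y + q = 0 with p = s − (tr M)²/3 = -41.333333 and q = −2(tr M)³/27 + (tr M)·s/3 − det M = 24.740741.
Three real roots ⇒ use the trigonometric (Viète) form: r = 2√(−p/3) = 7.423686, φ = arccos(3q/(p·r)) = arccos(-0.241888) = 1.815107 rad.
y_k = r·cos(φ/3 − 2πk/3) for k = 0, 1, 2 gives y = 6.105846, 0.603895, -6.709741.
λ_k = y_k + 0.666667 gives λ = 6.7725, 1.2706, -6.0431 (check: the sum is 2.0000 = tr M).

Hence λ_max = 6.7725 and λ_min = -6.0431.


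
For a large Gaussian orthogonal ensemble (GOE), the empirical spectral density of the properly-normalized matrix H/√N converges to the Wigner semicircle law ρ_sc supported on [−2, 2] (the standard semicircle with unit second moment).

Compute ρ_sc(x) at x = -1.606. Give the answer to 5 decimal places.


ρ_sc(x) = (1/(2π)) √(4 − x²). With x = -1.606:
  4 − x² = 4 − (-1.606)² = 4 − 2.579236 = 1.420764.
  √(4 − x²) = 1.191958.
  1/(2π) = 0.159155.
  ρ_sc(-1.606) = 0.159155 · 1.191958 = 0.189706.

Rounded to 5 decimal places: ρ_sc(-1.606) ≈ 0.18971.


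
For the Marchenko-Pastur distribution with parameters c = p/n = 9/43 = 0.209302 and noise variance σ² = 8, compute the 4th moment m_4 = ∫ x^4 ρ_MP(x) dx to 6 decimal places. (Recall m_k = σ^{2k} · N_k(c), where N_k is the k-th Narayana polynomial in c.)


E[X⁴] = σ⁸ (1 + 6c + 6c² + c³) (fourth MP moment). With σ² = 8 (so σ⁸ = 4096) and c = 9/43 = 0.209302: E[X⁴] = 4096 · (1 + 6·0.209302 + 6·(0.209302)² + (0.209302)³) = 4096 · 2.527828.

So E[X^4] = 10353.982417.


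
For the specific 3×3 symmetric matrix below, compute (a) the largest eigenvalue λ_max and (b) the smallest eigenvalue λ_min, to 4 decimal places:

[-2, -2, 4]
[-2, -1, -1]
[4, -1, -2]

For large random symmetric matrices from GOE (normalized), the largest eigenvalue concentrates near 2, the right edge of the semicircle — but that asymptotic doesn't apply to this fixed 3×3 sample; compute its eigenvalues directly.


Since M is real symmetric, all three eigenvalues are real; they are the roots of det(λI − M) = λ³ − (tr M) λ² + s λ − det M, where s is the sum of the principal 2×2 minors.
tr M = -2 + (-1) + (-2) = -5.
s = ((-2)·(-1) − (-2)²) + ((-2)·(-2) − 4²) + ((-1)·(-2) − (-1)²) = -2 + (-12) + 1 = -13.
det M (expand along row 1) = (-2)·1 − (-2)·8 + 4·6 = 38.
Characteristic polynomial: λ³ + 5λ² − 13λ − 38 = 0.
Substitute λ = y + (tr M)/3 = y − 1.666667 to remove the quadratic term: y³ + p·y + q = 0 with p = s − (tr M)²/3 = -21.333333 and q = −2(tr M)³/27 + (tr M)·s/3 − det M = -7.074074.
Three real roots ⇒ use the trigonometric (Viète) form: r = 2√(−p/3) = 5.333333, φ = arccos(3q/(p·r)) = arccos(0.186523) = 1.383174 rad.
y_k = r·cos(φ/3 − 2πk/3) for k = 0, 1, 2 gives y = 4.776439, -0.333333, -4.443106.
λ_k = y_k − 1.666667 gives λ = 3.1098, -2.0000, -6.1098 (check: the sum is -5.0000 = tr M).

Hence λ_max = 3.1098 and λ_min = -6.1098.


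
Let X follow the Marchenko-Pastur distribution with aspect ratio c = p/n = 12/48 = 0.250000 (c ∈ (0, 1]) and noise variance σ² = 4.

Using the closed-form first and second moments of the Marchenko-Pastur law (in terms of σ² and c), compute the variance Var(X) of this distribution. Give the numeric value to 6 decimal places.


Recall the MP moments m_1 = E[X] = σ² and m_2 = E[X²] = σ⁴ (1 + c).
m_1 = E[X] = σ² = 4, so m_1² = 16.
m_2 = E[X²] = σ⁴ (1 + c) = 16 · (1 + 0.250000) = 16 · 1.250000 = 20.000000.
(Note m_2 − m_1² simplifies to c · σ⁴ = 0.250000 · 16.)

Var(X) = m_2 − m_1² = 20.000000 − 16 = 4.000000.


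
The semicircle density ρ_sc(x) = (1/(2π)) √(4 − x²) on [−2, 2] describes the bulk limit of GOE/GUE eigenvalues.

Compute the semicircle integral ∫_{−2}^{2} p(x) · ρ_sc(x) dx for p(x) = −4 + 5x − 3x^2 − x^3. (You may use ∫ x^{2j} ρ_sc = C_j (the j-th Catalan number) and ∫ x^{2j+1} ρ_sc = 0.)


Write p(x) = Σ a_i x^i, split into monomials and integrate each against ρ_sc separately.
Using ∫ x^{2j} ρ_sc = C_j = (1/(j+1)) C(2j, j) (Catalan numbers) and ∫ x^{2j+1} ρ_sc = 0 (odd monomials vanish by symmetry):
  i = 0 (even): a_0 · C_{0} = -4 · 1 = -4
  i = 1 (odd): ∫ x^1 ρ_sc = 0 (vanishes)
  i = 2 (even): a_2 · C_{1} = -3 · 1 = -3
  i = 3 (odd): ∫ x^3 ρ_sc = 0 (vanishes)

Summing the contributions: ∫_{−2}^{2} p(x) ρ_sc(x) dx = (-4) + (-3) = -7.


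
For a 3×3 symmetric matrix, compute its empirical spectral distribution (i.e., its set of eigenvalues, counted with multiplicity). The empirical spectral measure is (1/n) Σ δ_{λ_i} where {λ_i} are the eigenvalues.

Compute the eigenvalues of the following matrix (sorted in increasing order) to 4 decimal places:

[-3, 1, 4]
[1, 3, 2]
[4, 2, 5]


Since M is real symmetric, all three eigenvalues are real; they are the roots of det(λI − M) = λ³ − (tr M) λ² + s λ − det M, where s is the sum of the principal 2×2 minors.
tr M = -3 + 3 + 5 = 5.
s = ((-3)·3 − 1²) + ((-3)·5 − 4²) + (3·5 − 2²) = -10 + (-31) + 11 = -30.
det M (expand along row 1) = (-3)·11 − 1·(-3) + 4·(-10) = -70.
Characteristic polynomial: λ³ − 5λ² − 30λ + 70 = 0.
Substitute λ = y + (tr M)/3 = y + 1.666667 to remove the quadratic term: y³ + p·y + q = 0 with p = s − (tr M)²/3 = -38.333333 and q = −2(tr M)³/27 + (tr M)·s/3 − det M = 10.740741.
Three real roots ⇒ use the trigonometric (Viète) form: r = 2√(−p/3) = 7.149204, φ = arccos(3q/(p·r)) = arccos(-0.117577) = 1.688646 rad.
y_k = r·cos(φ/3 − 2πk/3) for k = 0, 1, 2 gives y = 6.046230, 0.280771, -6.327001.
λ_k = y_k + 1.666667 gives λ = 7.7129, 1.9474, -4.6603 (check: the sum is 5.0000 = tr M).

Eigenvalues sorted in increasing order: [-4.6603, 1.9474, 7.7129].


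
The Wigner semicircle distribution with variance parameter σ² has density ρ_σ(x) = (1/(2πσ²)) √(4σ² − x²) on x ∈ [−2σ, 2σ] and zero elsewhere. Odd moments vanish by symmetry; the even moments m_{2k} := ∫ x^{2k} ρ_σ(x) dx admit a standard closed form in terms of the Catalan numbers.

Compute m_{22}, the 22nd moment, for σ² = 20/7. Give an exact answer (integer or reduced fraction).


By the scaled semicircle moment identity, m_{2k} = σ^{2k} · C_k with k = 11.
C_11 = (1/(k+1)) · C(2k, k) = (1/12) · C(22, 11) = (1/12) · 705432 = 58786.
σ^{2k} = (σ²)^k = (20/7)^11 = 204800000000000/1977326743.

Therefore m_{22} = σ^{22} · C_11 = (204800000000000/1977326743) · 58786 = 1719910400000000000/282475249.


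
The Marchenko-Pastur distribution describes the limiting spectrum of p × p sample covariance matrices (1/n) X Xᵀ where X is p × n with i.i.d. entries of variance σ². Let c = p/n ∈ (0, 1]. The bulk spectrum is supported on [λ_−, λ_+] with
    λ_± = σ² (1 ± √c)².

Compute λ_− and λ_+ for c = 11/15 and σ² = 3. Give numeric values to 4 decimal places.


c = 11/15 = 0.733333; √c = 0.856349.
λ_− = σ² (1 − √c)² = 3 · (1 − 0.856349)² = 3 · (0.143651)² = 0.061907.
λ_+ = σ² (1 + √c)² = 3 · (1 + 0.856349)² = 3 · (1.856349)² = 10.338093.

Rounded to 4 decimal places: λ_− ≈ 0.0619, λ_+ ≈ 10.3381.


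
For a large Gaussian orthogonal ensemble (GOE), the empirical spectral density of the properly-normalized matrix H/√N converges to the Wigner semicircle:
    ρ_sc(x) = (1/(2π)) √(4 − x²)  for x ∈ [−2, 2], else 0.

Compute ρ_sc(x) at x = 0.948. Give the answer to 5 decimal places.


ρ_sc(x) = (1/(2π)) √(4 − x²). With x = 0.948:
  4 − x² = 4 − (0.948)² = 4 − 0.898704 = 3.101296.
  √(4 − x²) = 1.761050.
  1/(2π) = 0.159155.
  ρ_sc(0.948) = 0.159155 · 1.761050 = 0.280280.

Rounded to 5 decimal places: ρ_sc(0.948) ≈ 0.28028.


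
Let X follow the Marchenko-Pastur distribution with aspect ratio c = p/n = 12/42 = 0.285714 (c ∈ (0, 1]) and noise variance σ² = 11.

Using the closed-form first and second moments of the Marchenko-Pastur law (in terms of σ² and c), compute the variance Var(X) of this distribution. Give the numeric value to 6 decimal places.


Recall the MP moments m_1 = E[X] = σ² and m_2 = E[X²] = σ⁴ (1 + c).
m_1 = E[X] = σ² = 11, so m_1² = 121.
m_2 = E[X²] = σ⁴ (1 + c) = 121 · (1 + 0.285714) = 121 · 1.285714 = 155.571429.
(Note m_2 − m_1² simplifies to c · σ⁴ = 0.285714 · 121.)

Var(X) = m_2 − m_1² = 155.571429 − 121 = 34.571429.


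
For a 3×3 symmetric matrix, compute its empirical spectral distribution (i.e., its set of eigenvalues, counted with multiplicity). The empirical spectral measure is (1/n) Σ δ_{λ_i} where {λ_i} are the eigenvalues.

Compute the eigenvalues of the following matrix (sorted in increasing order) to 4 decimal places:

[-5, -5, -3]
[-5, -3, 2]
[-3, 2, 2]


Since M is real symmetric, all three eigenvalues are real; they are the roots of det(λI − M) = λ³ − (tr M) λ² + s λ − det M, where s is the sum of the principal 2×2 minors.
tr M = -5 + (-3) + 2 = -6.
s = ((-5)·(-3) − (-5)²) + ((-5)·2 − (-3)²) + ((-3)·2 − 2²) = -10 + (-19) + (-10) = -39.
det M (expand along row 1) = (-5)·(-10) − (-5)·(-4) + (-3)·(-19) = 87.
Characteristic polynomial: λ³ + 6λ² − 39λ − 87 = 0.
Substitute λ = y + (tr M)/3 = y − 2.000000 to remove the quadratic term: y³ + p·y + q = 0 with p = s − (tr M)²/3 = -51.000000 and q = −2(tr M)³/27 + (tr M)·s/3 − det M = 7.000000.
Three real roots ⇒ use the trigonometric (Viète) form: r = 2√(−p/3) = 8.246211, φ = arccos(3q/(p·r)) = arccos(-0.049934) = 1.620751 rad.
y_k = r·cos(φ/3 − 2πk/3) for k = 0, 1, 2 gives y = 7.071786, 0.137306, -7.209091.
λ_k = y_k − 2.000000 gives λ = 5.0718, -1.8627, -9.2091 (check: the sum is -6.0000 = tr M).

Eigenvalues sorted in increasing order: [-9.2091, -1.8627, 5.0718].


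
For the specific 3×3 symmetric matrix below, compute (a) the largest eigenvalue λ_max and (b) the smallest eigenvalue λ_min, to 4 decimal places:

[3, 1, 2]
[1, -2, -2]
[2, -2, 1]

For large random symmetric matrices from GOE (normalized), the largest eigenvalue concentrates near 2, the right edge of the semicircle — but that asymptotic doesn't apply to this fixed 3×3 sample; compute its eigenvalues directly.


Since M is real symmetric, all three eigenvalues are real; they are the roots of det(λI − M) = λ³ − (tr M) λ² + s λ − det M, where s is the sum of the principal 2×2 minors.
tr M = 3 + (-2) + 1 = 2.
s = (3·(-2) − 1²) + (3·1 − 2²) + ((-2)·1 − (-2)²) = -7 + (-1) + (-6) = -14.
det M (expand along row 1) = 3·(-6) − 1·5 + 2·2 = -19.
Characteristic polynomial: λ³ − 2λ² − 14λ + 19 = 0.
Substitute λ = y + (tr M)/3 = y + 0.666667 to remove the quadratic term: y³ + p·y + q = 0 with p = s − (tr M)²/3 = -15.333333 and q = −2(tr M)³/27 + (tr M)·s/3 − det M = 9.074074.
Three real roots ⇒ use the trigonometric (Viète) form: r = 2√(−p/3) = 4.521553, φ = arccos(3q/(p·r)) = arccos(-0.392644) = 1.974301 rad.
y_k = r·cos(φ/3 − 2πk/3) for k = 0, 1, 2 gives y = 3.577252, 0.606325, -4.183576.
λ_k = y_k + 0.666667 gives λ = 4.2439, 1.2730, -3.5169 (check: the sum is 2.0000 = tr M).

Hence λ_max = 4.2439 and λ_min = -3.5169.


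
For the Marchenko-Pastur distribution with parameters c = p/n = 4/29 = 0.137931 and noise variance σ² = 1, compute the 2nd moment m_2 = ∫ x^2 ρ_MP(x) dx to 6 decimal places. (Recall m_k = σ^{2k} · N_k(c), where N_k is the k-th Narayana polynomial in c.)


E[X²] = σ⁴ (1 + c) (second MP moment). With σ² = 1 (so σ⁴ = 1) and c = 4/29 = 0.137931: E[X²] = 1 · (1 + 0.137931) = 1 · 1.137931.

So E[X^2] = 1.137931.


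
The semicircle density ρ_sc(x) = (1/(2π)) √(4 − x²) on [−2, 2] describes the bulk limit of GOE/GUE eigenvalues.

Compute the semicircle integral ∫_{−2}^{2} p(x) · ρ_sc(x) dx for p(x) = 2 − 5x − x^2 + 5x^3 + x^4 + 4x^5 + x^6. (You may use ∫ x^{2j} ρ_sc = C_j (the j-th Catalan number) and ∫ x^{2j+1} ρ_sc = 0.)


Write p(x) = Σ a_i x^i, split into monomials and integrate each against ρ_sc separately.
Using ∫ x^{2j} ρ_sc = C_j = (1/(j+1)) C(2j, j) (Catalan numbers) and ∫ x^{2j+1} ρ_sc = 0 (odd monomials vanish by symmetry):
  i = 0 (even): a_0 · C_{0} = 2 · 1 = 2
  i = 1 (odd): ∫ x^1 ρ_sc = 0 (vanishes)
  i = 2 (even): a_2 · C_{1} = -1 · 1 = -1
  i = 3 (odd): ∫ x^3 ρ_sc = 0 (vanishes)
  i = 4 (even): a_4 · C_{2} = 1 · 2 = 2
  i = 5 (odd): ∫ x^5 ρ_sc = 0 (vanishes)
  i = 6 (even): a_6 · C_{3} = 1 · 5 = 5

Summing the contributions: ∫_{−2}^{2} p(x) ρ_sc(x) dx = 2 + (-1) + 2 + 5 = 8.


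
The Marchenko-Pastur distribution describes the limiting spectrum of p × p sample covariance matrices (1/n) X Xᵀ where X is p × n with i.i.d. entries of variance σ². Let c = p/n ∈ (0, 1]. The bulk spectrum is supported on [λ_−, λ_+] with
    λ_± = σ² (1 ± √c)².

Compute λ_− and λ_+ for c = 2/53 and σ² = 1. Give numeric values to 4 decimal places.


c = 2/53 = 0.037736; √c = 0.194257.
λ_− = σ² (1 − √c)² = 1 · (1 − 0.194257)² = 1 · (0.805743)² = 0.649222.
λ_+ = σ² (1 + √c)² = 1 · (1 + 0.194257)² = 1 · (1.194257)² = 1.426250.

Rounded to 4 decimal places: λ_− ≈ 0.6492, λ_+ ≈ 1.4263.


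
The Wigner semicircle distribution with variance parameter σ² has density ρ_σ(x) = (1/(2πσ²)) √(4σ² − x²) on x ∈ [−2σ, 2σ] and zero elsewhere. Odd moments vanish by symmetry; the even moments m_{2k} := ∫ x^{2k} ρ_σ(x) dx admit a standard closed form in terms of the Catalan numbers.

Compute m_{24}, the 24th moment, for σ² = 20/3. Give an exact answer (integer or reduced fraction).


By the scaled semicircle moment identity, m_{2k} = σ^{2k} · C_k with k = 12.
C_12 = (1/(k+1)) · C(2k, k) = (1/13) · C(24, 12) = (1/13) · 2704156 = 208012.
σ^{2k} = (σ²)^k = (20/3)^12 = 4096000000000000/531441.

Therefore m_{24} = σ^{24} · C_12 = (4096000000000000/531441) · 208012 = 852017152000000000000/531441.


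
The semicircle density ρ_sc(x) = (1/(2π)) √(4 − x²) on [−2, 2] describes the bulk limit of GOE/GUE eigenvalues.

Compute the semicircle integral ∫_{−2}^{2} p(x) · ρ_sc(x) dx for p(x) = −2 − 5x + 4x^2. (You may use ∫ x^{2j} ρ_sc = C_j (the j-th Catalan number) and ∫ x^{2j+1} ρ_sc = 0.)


Write p(x) = Σ a_i x^i, split into monomials and integrate each against ρ_sc separately.
Using ∫ x^{2j} ρ_sc = C_j = (1/(j+1)) C(2j, j) (Catalan numbers) and ∫ x^{2j+1} ρ_sc = 0 (odd monomials vanish by symmetry):
  i = 0 (even): a_0 · C_{0} = -2 · 1 = -2
  i = 1 (odd): ∫ x^1 ρ_sc = 0 (vanishes)
  i = 2 (even): a_2 · C_{1} = 4 · 1 = 4

Summing the contributions: ∫_{−2}^{2} p(x) ρ_sc(x) dx = (-2) + 4 = 2.


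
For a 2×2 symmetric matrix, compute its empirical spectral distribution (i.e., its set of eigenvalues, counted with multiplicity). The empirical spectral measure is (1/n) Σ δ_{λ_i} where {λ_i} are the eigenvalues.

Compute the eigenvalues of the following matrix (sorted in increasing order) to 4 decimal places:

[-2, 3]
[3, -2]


Since M is real symmetric, both eigenvalues are real; they are the roots of det(λI − M) = λ² − (tr M) λ + det M.
tr M = -2 + (-2) = -4.
det M = (-2)·(-2) − 3² = 4 − 9 = -5.
Characteristic polynomial: λ² + 4λ − 5 = 0.
Discriminant Δ = (tr M)² − 4·det M = 16 − (-20) = 36; √Δ = 6.000000.
λ = (tr M ± √Δ)/2 = (-4 ± 6.000000)/2, giving (tr M − √Δ)/2 = -5.0000 and (tr M + √Δ)/2 = 1.0000.

Eigenvalues sorted in increasing order: [-5.0000, 1.0000].


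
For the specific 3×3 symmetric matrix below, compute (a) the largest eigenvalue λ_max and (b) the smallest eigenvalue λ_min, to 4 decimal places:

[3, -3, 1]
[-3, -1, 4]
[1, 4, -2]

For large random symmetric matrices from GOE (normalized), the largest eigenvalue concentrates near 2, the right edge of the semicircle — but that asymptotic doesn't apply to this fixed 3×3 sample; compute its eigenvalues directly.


Since M is real symmetric, all three eigenvalues are real; they are the roots of det(λI − M) = λ³ − (tr M) λ² + s λ − det M, where s is the sum of the principal 2×2 minors.
tr M = 3 + (-1) + (-2) = 0.
s = (3·(-1) − (-3)²) + (3·(-2) − 1²) + ((-1)·(-2) − 4²) = -12 + (-7) + (-14) = -33.
det M (expand along row 1) = 3·(-14) − (-3)·2 + 1·(-11) = -47.
Characteristic polynomial: λ³ − 33λ + 47 = 0.
Substitute λ = y + (tr M)/3 = y + 0.000000 to remove the quadratic term: y³ + p·y + q = 0 with p = s − (tr M)²/3 = -33.000000 and q = −2(tr M)³/27 + (tr M)·s/3 − det M = 47.000000.
Three real roots ⇒ use the trigonometric (Viète) form: r = 2√(−p/3) = 6.633250, φ = arccos(3q/(p·r)) = arccos(-0.644138) = 2.270692 rad.
y_k = r·cos(φ/3 − 2πk/3) for k = 0, 1, 2 gives y = 4.822174, 1.533527, -6.355701.
λ_k = y_k + 0.000000 gives λ = 4.8222, 1.5335, -6.3557 (check: the sum is 0.0000 = tr M).

Hence λ_max = 4.8222 and λ_min = -6.3557.


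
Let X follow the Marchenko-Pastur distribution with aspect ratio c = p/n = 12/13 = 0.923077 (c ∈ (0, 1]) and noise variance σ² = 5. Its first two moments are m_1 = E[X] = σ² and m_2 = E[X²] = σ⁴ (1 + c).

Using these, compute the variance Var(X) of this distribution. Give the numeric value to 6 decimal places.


m_1 = E[X] = σ² = 5, so m_1² = 25.
m_2 = E[X²] = σ⁴ (1 + c) = 25 · (1 + 0.923077) = 25 · 1.923077 = 48.076923.
(Note m_2 − m_1² simplifies to c · σ⁴ = 0.923077 · 25.)

Var(X) = m_2 − m_1² = 48.076923 − 25 = 23.076923.


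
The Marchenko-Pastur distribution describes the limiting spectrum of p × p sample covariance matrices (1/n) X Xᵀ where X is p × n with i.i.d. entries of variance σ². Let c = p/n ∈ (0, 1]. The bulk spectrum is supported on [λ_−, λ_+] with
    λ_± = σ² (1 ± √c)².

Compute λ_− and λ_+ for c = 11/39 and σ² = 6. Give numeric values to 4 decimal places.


c = 11/39 = 0.282051; √c = 0.531085.
λ_− = σ² (1 − √c)² = 6 · (1 − 0.531085)² = 6 · (0.468915)² = 1.319288.
λ_+ = σ² (1 + √c)² = 6 · (1 + 0.531085)² = 6 · (1.531085)² = 14.065328.

Rounded to 4 decimal places: λ_− ≈ 1.3193, λ_+ ≈ 14.0653.


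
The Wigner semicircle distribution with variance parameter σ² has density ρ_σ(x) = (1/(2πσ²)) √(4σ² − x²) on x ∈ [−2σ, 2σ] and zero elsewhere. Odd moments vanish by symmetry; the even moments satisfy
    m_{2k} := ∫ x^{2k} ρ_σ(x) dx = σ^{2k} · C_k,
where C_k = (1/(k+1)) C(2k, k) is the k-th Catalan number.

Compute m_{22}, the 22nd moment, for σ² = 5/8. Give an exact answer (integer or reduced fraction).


By the scaled semicircle moment identity, m_{2k} = σ^{2k} · C_k with k = 11.
C_11 = (1/(k+1)) · C(2k, k) = (1/12) · C(22, 11) = (1/12) · 705432 = 58786.
σ^{2k} = (σ²)^k = (5/8)^11 = 48828125/8589934592.

Therefore m_{22} = σ^{22} · C_11 = (48828125/8589934592) · 58786 = 1435205078125/4294967296.


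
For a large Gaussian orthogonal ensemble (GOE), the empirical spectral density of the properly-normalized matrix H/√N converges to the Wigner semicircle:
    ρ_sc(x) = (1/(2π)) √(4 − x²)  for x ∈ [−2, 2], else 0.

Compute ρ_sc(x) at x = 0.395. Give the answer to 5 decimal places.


ρ_sc(x) = (1/(2π)) √(4 − x²). With x = 0.395:
  4 − x² = 4 − (0.395)² = 4 − 0.156025 = 3.843975.
  √(4 − x²) = 1.960606.
  1/(2π) = 0.159155.
  ρ_sc(0.395) = 0.159155 · 1.960606 = 0.312040.

Rounded to 5 decimal places: ρ_sc(0.395) ≈ 0.31204.


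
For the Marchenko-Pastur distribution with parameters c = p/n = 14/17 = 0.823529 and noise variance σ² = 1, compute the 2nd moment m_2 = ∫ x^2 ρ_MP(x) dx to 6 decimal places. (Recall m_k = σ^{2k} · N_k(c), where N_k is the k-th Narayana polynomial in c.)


E[X²] = σ⁴ (1 + c) (second MP moment). With σ² = 1 (so σ⁴ = 1) and c = 14/17 = 0.823529: E[X²] = 1 · (1 + 0.823529) = 1 · 1.823529.

So E[X^2] = 1.823529.


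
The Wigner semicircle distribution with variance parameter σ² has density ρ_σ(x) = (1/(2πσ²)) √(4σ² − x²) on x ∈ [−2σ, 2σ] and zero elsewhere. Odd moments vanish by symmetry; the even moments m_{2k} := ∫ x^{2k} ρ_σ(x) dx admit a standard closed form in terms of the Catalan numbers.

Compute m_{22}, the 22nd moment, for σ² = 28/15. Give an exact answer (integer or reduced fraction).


By the scaled semicircle moment identity, m_{2k} = σ^{2k} · C_k with k = 11.
C_11 = (1/(k+1)) · C(2k, k) = (1/12) · C(22, 11) = (1/12) · 705432 = 58786.
σ^{2k} = (σ²)^k = (28/15)^11 = 8293509467471872/8649755859375.

Therefore m_{22} = σ^{22} · C_11 = (8293509467471872/8649755859375) · 58786 = 487542247554801467392/8649755859375.


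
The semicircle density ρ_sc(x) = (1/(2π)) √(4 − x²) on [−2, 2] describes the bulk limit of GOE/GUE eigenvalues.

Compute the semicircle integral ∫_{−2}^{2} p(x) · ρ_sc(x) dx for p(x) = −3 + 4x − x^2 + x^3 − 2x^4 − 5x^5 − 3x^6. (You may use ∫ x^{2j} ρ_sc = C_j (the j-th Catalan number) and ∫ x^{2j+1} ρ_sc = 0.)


Write p(x) = Σ a_i x^i, split into monomials and integrate each against ρ_sc separately.
Using ∫ x^{2j} ρ_sc = C_j = (1/(j+1)) C(2j, j) (Catalan numbers) and ∫ x^{2j+1} ρ_sc = 0 (odd monomials vanish by symmetry):
  i = 0 (even): a_0 · C_{0} = -3 · 1 = -3
  i = 1 (odd): ∫ x^1 ρ_sc = 0 (vanishes)
  i = 2 (even): a_2 · C_{1} = -1 · 1 = -1
  i = 3 (odd): ∫ x^3 ρ_sc = 0 (vanishes)
  i = 4 (even): a_4 · C_{2} = -2 · 2 = -4
  i = 5 (odd): ∫ x^5 ρ_sc = 0 (vanishes)
  i = 6 (even): a_6 · C_{3} = -3 · 5 = -15

Summing the contributions: ∫_{−2}^{2} p(x) ρ_sc(x) dx = (-3) + (-1) + (-4) + (-15) = -23.


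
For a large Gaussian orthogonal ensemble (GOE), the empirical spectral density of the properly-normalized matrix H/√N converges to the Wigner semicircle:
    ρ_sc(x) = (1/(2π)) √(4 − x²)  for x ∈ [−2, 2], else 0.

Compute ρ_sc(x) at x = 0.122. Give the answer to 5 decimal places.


ρ_sc(x) = (1/(2π)) √(4 − x²). With x = 0.122:
  4 − x² = 4 − (0.122)² = 4 − 0.014884 = 3.985116.
  √(4 − x²) = 1.996276.
  1/(2π) = 0.159155.
  ρ_sc(0.122) = 0.159155 · 1.996276 = 0.317717.

Rounded to 5 decimal places: ρ_sc(0.122) ≈ 0.31772.


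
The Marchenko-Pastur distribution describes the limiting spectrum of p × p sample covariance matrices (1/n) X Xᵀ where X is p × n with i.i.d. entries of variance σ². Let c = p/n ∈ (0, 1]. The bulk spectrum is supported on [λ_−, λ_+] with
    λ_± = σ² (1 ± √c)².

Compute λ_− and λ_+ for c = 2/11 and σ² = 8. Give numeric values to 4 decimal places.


c = 2/11 = 0.181818; √c = 0.426401.
λ_− = σ² (1 − √c)² = 8 · (1 − 0.426401)² = 8 · (0.573599)² = 2.632123.
λ_+ = σ² (1 + √c)² = 8 · (1 + 0.426401)² = 8 · (1.426401)² = 16.276968.

Rounded to 4 decimal places: λ_− ≈ 2.6321, λ_+ ≈ 16.2770.


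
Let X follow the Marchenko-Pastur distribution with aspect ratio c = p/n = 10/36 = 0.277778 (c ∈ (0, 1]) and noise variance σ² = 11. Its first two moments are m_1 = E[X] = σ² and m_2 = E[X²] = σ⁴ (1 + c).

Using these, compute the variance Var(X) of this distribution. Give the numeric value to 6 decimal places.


m_1 = E[X] = σ² = 11, so m_1² = 121.
m_2 = E[X²] = σ⁴ (1 + c) = 121 · (1 + 0.277778) = 121 · 1.277778 = 154.611111.
(Note m_2 − m_1² simplifies to c · σ⁴ = 0.277778 · 121.)

Var(X) = m_2 − m_1² = 154.611111 − 121 = 33.611111.
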